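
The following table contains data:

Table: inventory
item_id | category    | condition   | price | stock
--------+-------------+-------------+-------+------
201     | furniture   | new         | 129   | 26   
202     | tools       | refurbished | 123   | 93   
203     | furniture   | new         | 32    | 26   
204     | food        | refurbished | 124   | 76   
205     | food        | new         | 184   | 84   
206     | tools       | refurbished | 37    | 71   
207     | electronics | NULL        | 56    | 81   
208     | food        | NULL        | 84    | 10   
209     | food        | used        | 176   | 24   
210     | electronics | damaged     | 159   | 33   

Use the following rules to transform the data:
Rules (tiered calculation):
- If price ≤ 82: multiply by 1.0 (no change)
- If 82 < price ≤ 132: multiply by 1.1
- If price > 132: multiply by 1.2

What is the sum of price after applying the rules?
1253.8

Step 1: Tier 1 (price ≤ 82): 3 records, sum = 125 × 1.0 = 125.0
Step 2: Tier 2 (82 < price ≤ 132): 4 records, sum = 460 × 1.1 = 506.0
Step 3: Tier 3 (price > 132): 3 records, sum = 519 × 1.2 = 622.8
Step 4: Final sum = 125.0 + 506.0 + 622.8 = 1253.8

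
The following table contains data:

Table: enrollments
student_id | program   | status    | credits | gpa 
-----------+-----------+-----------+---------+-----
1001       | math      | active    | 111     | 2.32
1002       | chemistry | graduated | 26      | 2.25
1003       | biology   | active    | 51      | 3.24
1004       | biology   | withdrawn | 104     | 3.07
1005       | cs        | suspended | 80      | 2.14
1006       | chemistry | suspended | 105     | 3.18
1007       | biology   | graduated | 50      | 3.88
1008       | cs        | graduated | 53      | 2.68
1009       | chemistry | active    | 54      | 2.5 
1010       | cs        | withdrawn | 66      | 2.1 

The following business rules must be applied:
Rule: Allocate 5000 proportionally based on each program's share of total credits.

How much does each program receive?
biology: 1464.29, chemistry: 1321.43, cs: 1421.43, math: 792.86

Step 1: Calculate total credits = 700
Step 2: Calculate each program's proportion:
  biology: 205/700 = 29.29% → 1464.29
  chemistry: 185/700 = 26.43% → 1321.43
  cs: 199/700 = 28.43% → 1421.43
  math: 111/700 = 15.86% → 792.86
Step 3: Verify: sum of allocations ≈ 5000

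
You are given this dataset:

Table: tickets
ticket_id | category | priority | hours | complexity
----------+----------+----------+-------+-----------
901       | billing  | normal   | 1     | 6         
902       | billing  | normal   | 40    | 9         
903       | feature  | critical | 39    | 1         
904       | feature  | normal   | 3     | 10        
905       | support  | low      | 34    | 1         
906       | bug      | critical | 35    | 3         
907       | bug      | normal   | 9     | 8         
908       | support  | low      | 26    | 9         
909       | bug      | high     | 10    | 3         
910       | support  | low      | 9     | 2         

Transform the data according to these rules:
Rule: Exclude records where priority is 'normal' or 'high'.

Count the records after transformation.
5

Step 1: Count records to exclude
  - 4 (normal) + 1 (high) = 5 records
Step 2: Total records: 10
Step 3: Remaining = 10 - 5 = 5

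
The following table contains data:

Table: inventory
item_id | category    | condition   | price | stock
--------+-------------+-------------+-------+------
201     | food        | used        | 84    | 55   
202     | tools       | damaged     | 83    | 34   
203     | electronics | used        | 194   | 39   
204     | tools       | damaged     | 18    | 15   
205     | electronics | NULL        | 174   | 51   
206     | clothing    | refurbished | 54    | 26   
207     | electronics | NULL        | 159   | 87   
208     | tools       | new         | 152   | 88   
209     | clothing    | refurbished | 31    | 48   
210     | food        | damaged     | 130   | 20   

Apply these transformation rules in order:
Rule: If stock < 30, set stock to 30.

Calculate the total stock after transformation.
492

Step 1: 3 records have stock < 30
Step 2: These records originally summed to 61
Step 3: After setting to minimum: 3 × 30 = 90
Step 4: Unaffected records sum: 402
Step 5: Final sum = 90 + 402 = 492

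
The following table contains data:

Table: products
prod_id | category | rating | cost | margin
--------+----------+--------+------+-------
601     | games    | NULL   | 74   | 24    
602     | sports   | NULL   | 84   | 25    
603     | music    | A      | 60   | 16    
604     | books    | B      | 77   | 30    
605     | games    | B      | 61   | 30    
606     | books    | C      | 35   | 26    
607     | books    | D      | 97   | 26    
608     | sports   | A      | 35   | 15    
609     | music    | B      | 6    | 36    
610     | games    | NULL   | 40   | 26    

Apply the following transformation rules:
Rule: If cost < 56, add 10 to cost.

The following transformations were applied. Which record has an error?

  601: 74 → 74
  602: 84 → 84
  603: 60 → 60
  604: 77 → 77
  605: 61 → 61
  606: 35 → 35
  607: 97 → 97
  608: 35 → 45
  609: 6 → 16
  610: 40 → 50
Record 606 has an error. The correct transformed value should be 45, not 35.

Step 1: Check each record against the rule
Step 2: Record 606 has cost = 35
Step 3: Since 35 < 56, the bonus should have been applied
Step 4: Correct value = 45, but claimed value = 35
Conclusion: Record 606 has the error.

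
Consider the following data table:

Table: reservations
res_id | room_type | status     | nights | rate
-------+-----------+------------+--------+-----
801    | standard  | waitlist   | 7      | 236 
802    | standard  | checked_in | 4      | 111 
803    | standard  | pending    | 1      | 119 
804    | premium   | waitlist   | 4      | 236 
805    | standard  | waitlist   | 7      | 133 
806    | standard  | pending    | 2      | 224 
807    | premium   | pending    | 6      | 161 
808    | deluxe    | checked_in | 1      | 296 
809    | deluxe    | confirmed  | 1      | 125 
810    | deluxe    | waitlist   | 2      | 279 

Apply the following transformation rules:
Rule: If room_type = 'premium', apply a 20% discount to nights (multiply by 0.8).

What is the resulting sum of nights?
33.0

Step 1: Records with room_type = 'premium' have total nights = 10
Step 2: Apply multiplier: 10 × 0.8 = 8.0
Step 3: Other records total: 25
Step 4: Final sum = 8.0 + 25 = 33.0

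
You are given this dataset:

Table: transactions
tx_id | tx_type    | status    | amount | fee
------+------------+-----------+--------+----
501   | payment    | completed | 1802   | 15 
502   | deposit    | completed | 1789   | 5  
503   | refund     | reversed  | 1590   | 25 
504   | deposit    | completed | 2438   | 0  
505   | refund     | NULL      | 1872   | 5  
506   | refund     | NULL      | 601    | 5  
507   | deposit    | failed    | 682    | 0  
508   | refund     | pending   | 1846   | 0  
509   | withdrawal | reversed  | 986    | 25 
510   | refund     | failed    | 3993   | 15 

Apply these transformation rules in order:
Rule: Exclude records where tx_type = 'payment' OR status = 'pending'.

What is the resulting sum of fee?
80

Step 1: Find records where tx_type = 'payment' OR status = 'pending'
Step 2: 2 records match, summing to 15
Step 3: Original sum: 95
Step 4: Remaining sum = 95 - 15 = 80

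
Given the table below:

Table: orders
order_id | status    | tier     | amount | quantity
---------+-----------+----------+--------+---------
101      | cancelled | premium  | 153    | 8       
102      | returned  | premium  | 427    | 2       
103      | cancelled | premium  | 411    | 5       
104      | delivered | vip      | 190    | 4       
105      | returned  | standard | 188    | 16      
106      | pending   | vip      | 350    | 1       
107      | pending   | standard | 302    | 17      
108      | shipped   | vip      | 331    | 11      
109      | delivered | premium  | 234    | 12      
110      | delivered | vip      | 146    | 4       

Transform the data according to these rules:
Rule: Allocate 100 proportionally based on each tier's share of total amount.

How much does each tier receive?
premium: 44.84, standard: 17.94, vip: 37.23

Step 1: Calculate total amount = 2732
Step 2: Calculate each tier's proportion:
  premium: 1225/2732 = 44.84% → 44.84
  standard: 490/2732 = 17.94% → 17.94
  vip: 1017/2732 = 37.23% → 37.23
Step 3: Verify: sum of allocations ≈ 100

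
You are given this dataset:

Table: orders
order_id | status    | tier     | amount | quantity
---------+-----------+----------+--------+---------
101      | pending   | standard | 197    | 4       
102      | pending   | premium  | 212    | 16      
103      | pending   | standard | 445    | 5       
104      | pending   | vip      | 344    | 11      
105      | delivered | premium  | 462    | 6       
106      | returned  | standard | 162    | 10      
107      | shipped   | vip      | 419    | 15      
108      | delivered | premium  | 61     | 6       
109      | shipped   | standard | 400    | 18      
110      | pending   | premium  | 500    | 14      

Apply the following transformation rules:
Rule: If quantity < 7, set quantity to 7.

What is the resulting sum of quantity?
112

Step 1: 4 records have quantity < 7
Step 2: These records originally summed to 21
Step 3: After setting to minimum: 4 × 7 = 28
Step 4: Unaffected records sum: 84
Step 5: Final sum = 28 + 84 = 112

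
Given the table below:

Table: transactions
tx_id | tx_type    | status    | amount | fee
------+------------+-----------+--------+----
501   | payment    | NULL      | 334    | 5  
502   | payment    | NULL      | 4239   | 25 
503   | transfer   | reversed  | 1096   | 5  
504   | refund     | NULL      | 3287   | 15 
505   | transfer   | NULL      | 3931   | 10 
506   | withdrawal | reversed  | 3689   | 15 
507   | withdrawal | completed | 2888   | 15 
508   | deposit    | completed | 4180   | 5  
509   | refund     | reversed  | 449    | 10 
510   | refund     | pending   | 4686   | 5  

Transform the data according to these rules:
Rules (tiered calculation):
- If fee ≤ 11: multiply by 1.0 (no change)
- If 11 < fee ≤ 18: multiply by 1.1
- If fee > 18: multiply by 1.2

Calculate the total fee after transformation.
119.5

Step 1: Tier 1 (fee ≤ 11): 6 records, sum = 40 × 1.0 = 40.0
Step 2: Tier 2 (11 < fee ≤ 18): 3 records, sum = 45 × 1.1 = 49.5
Step 3: Tier 3 (fee > 18): 1 records, sum = 25 × 1.2 = 30.0
Step 4: Final sum = 40.0 + 49.5 + 30.0 = 119.5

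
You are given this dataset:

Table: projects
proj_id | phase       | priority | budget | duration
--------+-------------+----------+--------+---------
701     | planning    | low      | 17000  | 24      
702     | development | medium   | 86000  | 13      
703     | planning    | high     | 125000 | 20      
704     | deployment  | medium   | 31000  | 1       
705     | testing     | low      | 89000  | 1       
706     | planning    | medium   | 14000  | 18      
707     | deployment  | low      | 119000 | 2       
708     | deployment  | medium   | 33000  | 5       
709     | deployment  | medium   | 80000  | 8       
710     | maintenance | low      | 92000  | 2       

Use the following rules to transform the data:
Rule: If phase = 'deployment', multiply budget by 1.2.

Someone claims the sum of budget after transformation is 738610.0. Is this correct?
No, the correct result is 738600.0.

Step 1: Calculate the correct sum after transformation
Step 2: Apply multiplier 1.2 to records where phase = 'deployment'
Step 3: Correct result = 738600.0
Step 4: Claimed result = 738610.0
Step 5: 738600.0 ≠ 738610.0
Conclusion: The claimed result is incorrect. The correct answer is 738600.0.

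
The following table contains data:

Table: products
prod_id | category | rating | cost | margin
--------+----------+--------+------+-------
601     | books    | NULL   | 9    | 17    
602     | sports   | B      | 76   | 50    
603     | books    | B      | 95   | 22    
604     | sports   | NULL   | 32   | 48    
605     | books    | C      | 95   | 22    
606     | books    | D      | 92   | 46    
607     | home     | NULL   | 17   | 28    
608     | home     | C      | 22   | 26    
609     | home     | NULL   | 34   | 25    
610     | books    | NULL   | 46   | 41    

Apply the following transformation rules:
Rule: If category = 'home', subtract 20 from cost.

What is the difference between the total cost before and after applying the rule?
60

Step 1: Original sum of cost = 518
Step 2: 3 records have category = 'home'
Step 3: Each affected record changes by -20
Step 4: Total change = 3 × -20 = -60
Step 5: New sum = 518 + -60 = 458
Step 6: Difference = |458 - 518| = 60
        (Sum decreased by 60)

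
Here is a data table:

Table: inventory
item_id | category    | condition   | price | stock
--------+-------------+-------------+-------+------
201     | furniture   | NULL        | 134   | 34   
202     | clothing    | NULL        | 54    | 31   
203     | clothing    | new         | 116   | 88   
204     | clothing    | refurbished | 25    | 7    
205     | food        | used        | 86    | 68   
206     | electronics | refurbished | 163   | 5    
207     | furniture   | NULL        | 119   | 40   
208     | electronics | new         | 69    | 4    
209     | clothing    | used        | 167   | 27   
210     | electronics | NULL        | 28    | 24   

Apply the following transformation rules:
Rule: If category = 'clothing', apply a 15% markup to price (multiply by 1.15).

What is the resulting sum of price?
1015.3

Step 1: Records with category = 'clothing' have total price = 362
Step 2: Apply multiplier: 362 × 1.15 = 416.3
Step 3: Other records total: 599
Step 4: Final sum = 416.3 + 599 = 1015.3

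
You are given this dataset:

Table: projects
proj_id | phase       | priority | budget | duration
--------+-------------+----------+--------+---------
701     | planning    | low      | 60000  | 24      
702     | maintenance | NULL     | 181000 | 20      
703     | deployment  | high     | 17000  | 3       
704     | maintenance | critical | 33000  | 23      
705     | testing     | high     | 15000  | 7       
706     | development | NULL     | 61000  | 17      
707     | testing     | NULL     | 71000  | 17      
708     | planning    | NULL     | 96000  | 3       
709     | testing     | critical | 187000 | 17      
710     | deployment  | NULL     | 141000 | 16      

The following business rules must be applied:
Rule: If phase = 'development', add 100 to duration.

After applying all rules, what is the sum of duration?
247

Step 1: Count records where phase = 'development': 1
Step 2: Total bonus added: 1 × 100 = 100
Step 3: Original sum of duration: 147
Step 4: Final sum = 147 + 100 = 247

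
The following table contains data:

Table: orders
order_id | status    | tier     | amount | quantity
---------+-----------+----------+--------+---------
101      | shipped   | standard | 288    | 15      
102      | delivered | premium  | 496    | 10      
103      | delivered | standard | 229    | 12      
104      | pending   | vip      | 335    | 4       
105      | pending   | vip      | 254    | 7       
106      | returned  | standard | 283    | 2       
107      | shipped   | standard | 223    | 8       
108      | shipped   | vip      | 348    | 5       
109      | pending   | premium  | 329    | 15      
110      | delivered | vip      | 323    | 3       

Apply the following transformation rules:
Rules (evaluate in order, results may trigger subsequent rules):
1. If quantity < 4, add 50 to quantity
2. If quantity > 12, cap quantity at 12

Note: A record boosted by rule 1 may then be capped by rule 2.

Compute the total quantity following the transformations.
94

Step 1: Apply rule 1 to records with quantity < 4
  - 2 records get bonus of 50
  - Of these, 2 records then exceed 12 and get capped
Step 2: Apply rule 2 to records with quantity > 12
  - 2 records (original) are capped
Step 3: Calculate final sum = 94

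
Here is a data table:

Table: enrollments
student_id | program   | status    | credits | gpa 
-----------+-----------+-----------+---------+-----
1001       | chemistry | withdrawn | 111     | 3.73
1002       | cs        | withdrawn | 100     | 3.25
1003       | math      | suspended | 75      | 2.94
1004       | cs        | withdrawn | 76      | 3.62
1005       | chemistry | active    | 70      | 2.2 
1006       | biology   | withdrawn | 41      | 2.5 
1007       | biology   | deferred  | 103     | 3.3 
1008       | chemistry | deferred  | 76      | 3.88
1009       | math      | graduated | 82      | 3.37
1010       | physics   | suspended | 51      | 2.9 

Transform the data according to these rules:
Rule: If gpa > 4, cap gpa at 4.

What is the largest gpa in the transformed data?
3.88

Step 1: Original maximum gpa = 3.88
Step 2: Check cap of 4 against maximum
Step 3: No records exceed the cap (max 3.88 <= cap 4), so no capping applies
Step 4: Maximum after transformation = 3.88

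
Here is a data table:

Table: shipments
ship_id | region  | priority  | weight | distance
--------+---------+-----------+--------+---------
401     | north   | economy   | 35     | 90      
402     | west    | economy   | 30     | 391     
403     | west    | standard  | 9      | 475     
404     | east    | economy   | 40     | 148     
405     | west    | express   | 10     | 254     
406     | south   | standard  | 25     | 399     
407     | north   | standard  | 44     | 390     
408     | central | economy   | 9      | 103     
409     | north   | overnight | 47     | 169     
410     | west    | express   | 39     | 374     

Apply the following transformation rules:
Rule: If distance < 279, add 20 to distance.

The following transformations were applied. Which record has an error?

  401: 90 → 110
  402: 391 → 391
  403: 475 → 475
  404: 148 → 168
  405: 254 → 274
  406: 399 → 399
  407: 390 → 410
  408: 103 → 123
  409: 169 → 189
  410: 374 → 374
Record 407 has an error. The correct transformed value should be 390, not 410.

Step 1: Check each record against the rule
Step 2: Record 407 has distance = 390
Step 3: Since 390 >= 279, the bonus should not have been applied
Step 4: Correct value = 390, but claimed value = 410
Conclusion: Record 407 has the error.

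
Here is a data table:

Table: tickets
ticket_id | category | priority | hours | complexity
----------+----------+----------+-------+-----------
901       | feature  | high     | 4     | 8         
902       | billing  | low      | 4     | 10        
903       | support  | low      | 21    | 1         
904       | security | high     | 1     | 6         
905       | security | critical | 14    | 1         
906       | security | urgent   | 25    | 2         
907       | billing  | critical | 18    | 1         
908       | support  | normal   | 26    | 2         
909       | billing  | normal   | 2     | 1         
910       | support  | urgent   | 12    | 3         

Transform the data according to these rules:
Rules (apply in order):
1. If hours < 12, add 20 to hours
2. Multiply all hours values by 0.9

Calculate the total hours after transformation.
186.3

Step 1: Apply Rule 1 - Add 20 to records with hours < 12
  - 4 records affected: 11 + (4 × 20) = 91
  - Unaffected records: 116
  - Sum after Rule 1: 207
Step 2: Apply Rule 2 - Multiply all by 0.9
  - 207 × 0.9 = 186.3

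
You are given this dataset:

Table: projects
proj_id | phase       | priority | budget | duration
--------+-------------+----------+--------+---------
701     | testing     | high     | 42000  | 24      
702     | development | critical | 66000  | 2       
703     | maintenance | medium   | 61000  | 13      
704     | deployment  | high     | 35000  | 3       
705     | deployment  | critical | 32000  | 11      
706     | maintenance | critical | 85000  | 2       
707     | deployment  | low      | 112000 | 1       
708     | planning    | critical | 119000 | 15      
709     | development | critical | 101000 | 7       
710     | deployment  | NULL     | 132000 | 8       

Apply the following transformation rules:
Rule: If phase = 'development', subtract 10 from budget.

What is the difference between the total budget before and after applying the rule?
20

Step 1: Original sum of budget = 785000
Step 2: 2 records have phase = 'development'
Step 3: Each affected record changes by -10
Step 4: Total change = 2 × -10 = -20
Step 5: New sum = 785000 + -20 = 784980
Step 6: Difference = |784980 - 785000| = 20
        (Sum decreased by 20)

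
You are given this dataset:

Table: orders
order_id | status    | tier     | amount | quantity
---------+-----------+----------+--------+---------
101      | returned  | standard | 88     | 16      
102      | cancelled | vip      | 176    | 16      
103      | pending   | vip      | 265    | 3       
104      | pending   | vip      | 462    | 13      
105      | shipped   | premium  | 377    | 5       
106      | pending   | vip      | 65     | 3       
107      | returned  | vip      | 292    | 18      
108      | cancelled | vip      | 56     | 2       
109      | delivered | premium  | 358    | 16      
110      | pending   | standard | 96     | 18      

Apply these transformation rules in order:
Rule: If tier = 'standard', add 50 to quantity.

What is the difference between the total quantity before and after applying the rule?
100

Step 1: Original sum of quantity = 110
Step 2: 2 records have tier = 'standard'
Step 3: Each affected record changes by 50
Step 4: Total change = 2 × 50 = 100
Step 5: New sum = 110 + 100 = 210
Step 6: Difference = |210 - 110| = 100
        (Sum increased by 100)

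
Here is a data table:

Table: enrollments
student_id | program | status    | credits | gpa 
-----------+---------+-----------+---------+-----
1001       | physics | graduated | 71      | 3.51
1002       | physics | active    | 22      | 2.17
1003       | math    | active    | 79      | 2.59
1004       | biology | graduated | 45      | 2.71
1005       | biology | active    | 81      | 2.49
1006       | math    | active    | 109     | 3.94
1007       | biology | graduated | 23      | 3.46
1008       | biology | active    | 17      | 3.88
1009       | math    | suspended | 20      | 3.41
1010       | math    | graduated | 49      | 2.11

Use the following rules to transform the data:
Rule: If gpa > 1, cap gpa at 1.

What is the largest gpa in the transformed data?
1

Step 1: Original maximum gpa = 3.94
Step 2: Apply cap at 1
Step 3: 10 records had gpa > 1 and were capped
Step 4: Maximum after transformation = 1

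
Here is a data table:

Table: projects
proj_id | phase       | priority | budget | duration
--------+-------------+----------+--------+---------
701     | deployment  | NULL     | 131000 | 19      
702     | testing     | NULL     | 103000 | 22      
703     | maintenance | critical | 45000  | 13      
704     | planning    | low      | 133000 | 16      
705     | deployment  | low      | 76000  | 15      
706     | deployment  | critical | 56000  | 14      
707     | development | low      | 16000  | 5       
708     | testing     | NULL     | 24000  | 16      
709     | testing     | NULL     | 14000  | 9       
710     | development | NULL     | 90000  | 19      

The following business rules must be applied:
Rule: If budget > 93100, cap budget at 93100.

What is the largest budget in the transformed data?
93100

Step 1: Original maximum budget = 133000
Step 2: Apply cap at 93100
Step 3: 3 records had budget > 93100 and were capped
Step 4: Maximum after transformation = 93100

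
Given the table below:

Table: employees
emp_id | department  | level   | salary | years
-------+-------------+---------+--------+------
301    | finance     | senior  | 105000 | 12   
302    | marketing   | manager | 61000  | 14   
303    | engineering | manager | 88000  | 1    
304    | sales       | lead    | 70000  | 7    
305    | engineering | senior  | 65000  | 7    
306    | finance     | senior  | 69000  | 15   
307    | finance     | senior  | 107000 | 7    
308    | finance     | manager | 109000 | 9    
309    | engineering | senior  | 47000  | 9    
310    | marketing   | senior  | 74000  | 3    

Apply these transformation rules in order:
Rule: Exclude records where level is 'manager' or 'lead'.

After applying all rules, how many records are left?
6

Step 1: Count records to exclude
  - 3 (manager) + 1 (lead) = 4 records
Step 2: Total records: 10
Step 3: Remaining = 10 - 4 = 6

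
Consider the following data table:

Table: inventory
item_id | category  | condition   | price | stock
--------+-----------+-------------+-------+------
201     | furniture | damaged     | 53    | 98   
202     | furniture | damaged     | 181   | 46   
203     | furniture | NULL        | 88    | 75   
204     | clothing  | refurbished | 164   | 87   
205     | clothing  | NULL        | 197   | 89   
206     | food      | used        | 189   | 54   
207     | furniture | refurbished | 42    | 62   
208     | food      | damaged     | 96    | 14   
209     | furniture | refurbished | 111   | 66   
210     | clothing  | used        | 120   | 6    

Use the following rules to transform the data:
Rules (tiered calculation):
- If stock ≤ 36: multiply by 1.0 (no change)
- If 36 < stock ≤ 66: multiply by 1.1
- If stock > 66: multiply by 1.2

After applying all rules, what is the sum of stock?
689.6

Step 1: Tier 1 (stock ≤ 36): 2 records, sum = 20 × 1.0 = 20.0
Step 2: Tier 2 (36 < stock ≤ 66): 4 records, sum = 228 × 1.1 = 250.8
Step 3: Tier 3 (stock > 66): 4 records, sum = 349 × 1.2 = 418.8
Step 4: Final sum = 20.0 + 250.8 + 418.8 = 689.6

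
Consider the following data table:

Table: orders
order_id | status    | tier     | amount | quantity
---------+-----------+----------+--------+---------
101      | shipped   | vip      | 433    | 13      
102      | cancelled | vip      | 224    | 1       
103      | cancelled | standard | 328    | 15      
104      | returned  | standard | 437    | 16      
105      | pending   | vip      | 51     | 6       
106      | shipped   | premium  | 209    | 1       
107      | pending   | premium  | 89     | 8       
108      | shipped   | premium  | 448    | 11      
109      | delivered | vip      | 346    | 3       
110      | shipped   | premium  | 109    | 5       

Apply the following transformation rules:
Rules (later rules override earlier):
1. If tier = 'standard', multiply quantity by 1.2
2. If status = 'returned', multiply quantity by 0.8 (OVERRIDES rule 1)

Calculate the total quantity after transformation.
78.8

Step 1: Rule 2 takes priority for records with status = 'returned'
  - 1 records: 16 × 0.8 = 12.8
Step 2: Rule 1 applies to remaining records with tier = 'standard'
  - 1 records: 15 × 1.2 = 18.0
Step 3: Other records unchanged: 48
Step 4: Final sum = 12.8 + 18.0 + 48 = 78.8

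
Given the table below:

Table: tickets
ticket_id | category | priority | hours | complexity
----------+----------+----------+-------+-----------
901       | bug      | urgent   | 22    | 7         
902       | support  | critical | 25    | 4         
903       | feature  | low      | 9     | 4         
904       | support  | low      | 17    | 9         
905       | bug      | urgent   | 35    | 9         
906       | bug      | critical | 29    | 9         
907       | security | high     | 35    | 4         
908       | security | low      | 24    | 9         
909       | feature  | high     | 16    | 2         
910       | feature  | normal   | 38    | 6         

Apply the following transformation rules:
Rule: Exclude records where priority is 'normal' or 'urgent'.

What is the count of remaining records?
7

Step 1: Count records to exclude
  - 1 (normal) + 2 (urgent) = 3 records
Step 2: Total records: 10
Step 3: Remaining = 10 - 3 = 7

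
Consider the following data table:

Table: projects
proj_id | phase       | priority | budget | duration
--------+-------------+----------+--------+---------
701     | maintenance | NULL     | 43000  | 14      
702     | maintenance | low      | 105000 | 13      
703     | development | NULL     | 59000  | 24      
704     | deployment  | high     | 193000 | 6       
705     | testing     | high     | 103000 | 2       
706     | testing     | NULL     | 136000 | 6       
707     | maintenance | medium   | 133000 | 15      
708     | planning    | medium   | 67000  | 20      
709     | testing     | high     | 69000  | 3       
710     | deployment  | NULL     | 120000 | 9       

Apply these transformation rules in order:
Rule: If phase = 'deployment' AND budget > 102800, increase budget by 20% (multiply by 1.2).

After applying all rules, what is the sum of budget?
1090600.0

Step 1: Find records where phase = 'deployment' AND budget > 102800
Step 2: 2 records match, summing to 313000
Step 3: After multiplier: 313000 × 1.2 = 375600.0
Step 4: Unaffected records sum: 715000
Step 5: Final sum = 375600.0 + 715000 = 1090600.0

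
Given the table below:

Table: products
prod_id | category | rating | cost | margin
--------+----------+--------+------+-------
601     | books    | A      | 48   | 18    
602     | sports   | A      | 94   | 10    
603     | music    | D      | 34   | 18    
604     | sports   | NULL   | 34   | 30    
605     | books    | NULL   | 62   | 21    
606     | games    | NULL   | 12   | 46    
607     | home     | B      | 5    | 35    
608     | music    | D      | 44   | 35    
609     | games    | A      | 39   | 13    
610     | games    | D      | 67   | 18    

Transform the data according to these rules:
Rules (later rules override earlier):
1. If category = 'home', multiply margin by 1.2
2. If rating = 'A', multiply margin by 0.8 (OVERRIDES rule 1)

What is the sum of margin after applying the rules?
242.8

Step 1: Rule 2 takes priority for records with rating = 'A'
  - 3 records: 41 × 0.8 = 32.8
Step 2: Rule 1 applies to remaining records with category = 'home'
  - 1 records: 35 × 1.2 = 42.0
Step 3: Other records unchanged: 168
Step 4: Final sum = 32.8 + 42.0 + 168 = 242.8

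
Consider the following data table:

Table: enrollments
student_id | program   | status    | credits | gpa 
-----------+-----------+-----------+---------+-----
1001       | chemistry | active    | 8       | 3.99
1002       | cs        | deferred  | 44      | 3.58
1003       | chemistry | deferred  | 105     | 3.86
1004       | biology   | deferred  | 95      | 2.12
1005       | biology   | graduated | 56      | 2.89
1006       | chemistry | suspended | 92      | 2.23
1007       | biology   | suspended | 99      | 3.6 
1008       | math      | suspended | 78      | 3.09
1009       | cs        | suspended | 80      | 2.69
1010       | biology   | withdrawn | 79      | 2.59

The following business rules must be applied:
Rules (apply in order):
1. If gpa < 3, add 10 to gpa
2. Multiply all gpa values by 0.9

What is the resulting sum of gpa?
72.58

Step 1: Apply Rule 1 - Add 10 to records with gpa < 3
  - 5 records affected: 12.52 + (5 × 10) = 62.52
  - Unaffected records: 18.12
  - Sum after Rule 1: 80.64
Step 2: Apply Rule 2 - Multiply all by 0.9
  - 80.64 × 0.9 = 72.58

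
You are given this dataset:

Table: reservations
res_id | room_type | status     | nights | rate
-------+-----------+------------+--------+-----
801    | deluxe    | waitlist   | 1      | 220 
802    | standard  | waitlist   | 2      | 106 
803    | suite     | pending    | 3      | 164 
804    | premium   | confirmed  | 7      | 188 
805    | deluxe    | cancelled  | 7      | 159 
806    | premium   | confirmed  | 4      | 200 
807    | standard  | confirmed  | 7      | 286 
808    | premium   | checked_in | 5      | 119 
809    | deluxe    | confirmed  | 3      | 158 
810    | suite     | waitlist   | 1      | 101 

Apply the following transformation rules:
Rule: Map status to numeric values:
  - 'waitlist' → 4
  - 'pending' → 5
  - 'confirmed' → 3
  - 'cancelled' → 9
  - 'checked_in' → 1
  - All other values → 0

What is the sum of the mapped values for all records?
39

Step 1: Apply mapping to each record
Step 2: Count by status:
  'waitlist': 3 records × 4 = 12
  'pending': 1 records × 5 = 5
  'confirmed': 4 records × 3 = 12
  'cancelled': 1 records × 9 = 9
  'checked_in': 1 records × 1 = 1
Step 3: Sum all mapped values = 39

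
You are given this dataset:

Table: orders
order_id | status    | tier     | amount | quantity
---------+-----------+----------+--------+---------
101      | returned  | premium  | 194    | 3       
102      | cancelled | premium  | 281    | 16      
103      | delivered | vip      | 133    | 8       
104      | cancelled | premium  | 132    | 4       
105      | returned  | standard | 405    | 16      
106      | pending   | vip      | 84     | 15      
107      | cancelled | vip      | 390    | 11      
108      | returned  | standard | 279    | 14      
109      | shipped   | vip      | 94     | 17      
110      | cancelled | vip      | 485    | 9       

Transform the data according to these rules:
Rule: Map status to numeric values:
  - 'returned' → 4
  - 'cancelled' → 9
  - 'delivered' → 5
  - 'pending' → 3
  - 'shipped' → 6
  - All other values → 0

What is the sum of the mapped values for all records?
62

Step 1: Apply mapping to each record
Step 2: Count by status:
  'returned': 3 records × 4 = 12
  'cancelled': 4 records × 9 = 36
  'delivered': 1 records × 5 = 5
  'pending': 1 records × 3 = 3
  'shipped': 1 records × 6 = 6
Step 3: Sum all mapped values = 62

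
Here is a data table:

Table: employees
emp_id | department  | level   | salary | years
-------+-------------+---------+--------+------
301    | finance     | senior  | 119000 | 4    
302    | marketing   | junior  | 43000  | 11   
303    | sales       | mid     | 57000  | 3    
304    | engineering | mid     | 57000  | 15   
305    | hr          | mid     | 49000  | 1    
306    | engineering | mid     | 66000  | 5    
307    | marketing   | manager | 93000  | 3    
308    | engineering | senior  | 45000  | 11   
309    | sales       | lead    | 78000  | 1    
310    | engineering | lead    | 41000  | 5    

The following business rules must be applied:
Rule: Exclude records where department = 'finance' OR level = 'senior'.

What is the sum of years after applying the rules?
44

Step 1: Find records where department = 'finance' OR level = 'senior'
Step 2: 2 records match, summing to 15
Step 3: Original sum: 59
Step 4: Remaining sum = 59 - 15 = 44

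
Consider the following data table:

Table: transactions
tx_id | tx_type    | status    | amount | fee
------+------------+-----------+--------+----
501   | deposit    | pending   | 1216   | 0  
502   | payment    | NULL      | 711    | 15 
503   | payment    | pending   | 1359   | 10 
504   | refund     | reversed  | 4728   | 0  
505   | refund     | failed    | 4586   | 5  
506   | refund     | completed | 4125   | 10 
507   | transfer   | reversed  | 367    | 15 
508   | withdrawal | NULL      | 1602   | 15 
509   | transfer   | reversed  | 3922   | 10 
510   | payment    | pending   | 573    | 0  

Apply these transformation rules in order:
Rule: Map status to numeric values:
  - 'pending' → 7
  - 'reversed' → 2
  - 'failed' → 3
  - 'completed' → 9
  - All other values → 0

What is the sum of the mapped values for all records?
39

Step 1: Apply mapping to each record
Step 2: Count by status:
  'pending': 3 records × 7 = 21
  'reversed': 3 records × 2 = 6
  'failed': 1 records × 3 = 3
  'completed': 1 records × 9 = 9
Step 3: Sum all mapped values = 39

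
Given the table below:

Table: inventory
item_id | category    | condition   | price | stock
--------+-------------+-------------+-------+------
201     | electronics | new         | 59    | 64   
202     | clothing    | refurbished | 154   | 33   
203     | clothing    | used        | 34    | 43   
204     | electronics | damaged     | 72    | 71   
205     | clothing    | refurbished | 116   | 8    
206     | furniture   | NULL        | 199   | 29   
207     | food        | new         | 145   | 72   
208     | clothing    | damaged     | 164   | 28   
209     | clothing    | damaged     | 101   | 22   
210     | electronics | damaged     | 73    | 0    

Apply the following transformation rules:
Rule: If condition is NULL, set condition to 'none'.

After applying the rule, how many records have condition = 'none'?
1

Step 1: Count records where condition IS NULL
Step 2: Found 1 records with NULL condition
Step 3: These records will have condition set to 'none'
Step 4: Records already having condition = 'none': 0
Step 5: Answer: 1 + 0 = 1 records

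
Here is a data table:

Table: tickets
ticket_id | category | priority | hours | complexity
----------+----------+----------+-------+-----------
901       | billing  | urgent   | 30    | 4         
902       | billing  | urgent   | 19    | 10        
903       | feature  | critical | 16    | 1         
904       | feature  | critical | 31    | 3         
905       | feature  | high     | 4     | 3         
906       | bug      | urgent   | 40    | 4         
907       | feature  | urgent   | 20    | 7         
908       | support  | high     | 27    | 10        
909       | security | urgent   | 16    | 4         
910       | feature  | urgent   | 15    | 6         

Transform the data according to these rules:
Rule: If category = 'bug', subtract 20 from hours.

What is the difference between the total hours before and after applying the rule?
20

Step 1: Original sum of hours = 218
Step 2: 1 records have category = 'bug'
Step 3: Each affected record changes by -20
Step 4: Total change = 1 × -20 = -20
Step 5: New sum = 218 + -20 = 198
Step 6: Difference = |198 - 218| = 20
        (Sum decreased by 20)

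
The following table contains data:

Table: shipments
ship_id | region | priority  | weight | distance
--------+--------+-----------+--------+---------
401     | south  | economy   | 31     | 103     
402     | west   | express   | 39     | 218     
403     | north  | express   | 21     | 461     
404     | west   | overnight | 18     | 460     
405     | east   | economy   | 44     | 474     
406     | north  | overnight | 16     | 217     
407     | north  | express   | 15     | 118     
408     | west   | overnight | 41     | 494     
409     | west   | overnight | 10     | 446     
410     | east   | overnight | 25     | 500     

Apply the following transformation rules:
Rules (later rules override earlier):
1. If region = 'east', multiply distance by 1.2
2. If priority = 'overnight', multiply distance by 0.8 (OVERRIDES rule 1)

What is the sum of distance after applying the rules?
3162.4

Step 1: Rule 2 takes priority for records with priority = 'overnight'
  - 5 records: 2117 × 0.8 = 1693.6
Step 2: Rule 1 applies to remaining records with region = 'east'
  - 1 records: 474 × 1.2 = 568.8
Step 3: Other records unchanged: 900
Step 4: Final sum = 1693.6 + 568.8 + 900 = 3162.4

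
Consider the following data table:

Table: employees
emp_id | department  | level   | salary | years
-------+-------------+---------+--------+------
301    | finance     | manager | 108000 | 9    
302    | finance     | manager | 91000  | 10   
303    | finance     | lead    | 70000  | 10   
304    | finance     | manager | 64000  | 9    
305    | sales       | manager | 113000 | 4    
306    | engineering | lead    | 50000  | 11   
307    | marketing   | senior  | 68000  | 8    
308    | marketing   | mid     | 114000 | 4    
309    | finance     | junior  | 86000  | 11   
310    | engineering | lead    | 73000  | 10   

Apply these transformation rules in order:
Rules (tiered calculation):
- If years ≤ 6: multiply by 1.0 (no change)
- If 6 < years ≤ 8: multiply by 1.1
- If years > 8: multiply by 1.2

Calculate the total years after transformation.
100.8

Step 1: Tier 1 (years ≤ 6): 2 records, sum = 8 × 1.0 = 8.0
Step 2: Tier 2 (6 < years ≤ 8): 1 records, sum = 8 × 1.1 = 8.8
Step 3: Tier 3 (years > 8): 7 records, sum = 70 × 1.2 = 84.0
Step 4: Final sum = 8.0 + 8.8 + 84.0 = 100.8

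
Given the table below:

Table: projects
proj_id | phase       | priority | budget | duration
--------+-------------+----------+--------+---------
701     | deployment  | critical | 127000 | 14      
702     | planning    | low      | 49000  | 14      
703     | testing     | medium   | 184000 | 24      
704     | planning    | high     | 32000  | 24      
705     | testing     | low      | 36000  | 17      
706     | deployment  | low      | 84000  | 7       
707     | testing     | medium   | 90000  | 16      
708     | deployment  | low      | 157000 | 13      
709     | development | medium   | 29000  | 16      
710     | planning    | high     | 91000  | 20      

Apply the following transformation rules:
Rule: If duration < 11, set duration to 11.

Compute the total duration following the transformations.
169

Step 1: 1 records have duration < 11
Step 2: These records originally summed to 7
Step 3: After setting to minimum: 1 × 11 = 11
Step 4: Unaffected records sum: 158
Step 5: Final sum = 11 + 158 = 169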